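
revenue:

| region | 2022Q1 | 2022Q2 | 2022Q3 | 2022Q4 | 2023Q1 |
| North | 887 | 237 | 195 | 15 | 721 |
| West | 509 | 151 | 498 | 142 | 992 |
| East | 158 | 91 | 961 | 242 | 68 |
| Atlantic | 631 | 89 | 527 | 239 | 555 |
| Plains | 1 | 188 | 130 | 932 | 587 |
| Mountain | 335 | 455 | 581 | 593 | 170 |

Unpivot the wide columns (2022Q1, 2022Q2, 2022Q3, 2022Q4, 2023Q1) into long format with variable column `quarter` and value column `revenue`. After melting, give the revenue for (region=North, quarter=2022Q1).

887

Unpivoting turns each (region, wide-column) pair into one long row.
The wide cell at row North, column 2022Q1 holds 887, so the long row (North, 2022Q1) has revenue=887.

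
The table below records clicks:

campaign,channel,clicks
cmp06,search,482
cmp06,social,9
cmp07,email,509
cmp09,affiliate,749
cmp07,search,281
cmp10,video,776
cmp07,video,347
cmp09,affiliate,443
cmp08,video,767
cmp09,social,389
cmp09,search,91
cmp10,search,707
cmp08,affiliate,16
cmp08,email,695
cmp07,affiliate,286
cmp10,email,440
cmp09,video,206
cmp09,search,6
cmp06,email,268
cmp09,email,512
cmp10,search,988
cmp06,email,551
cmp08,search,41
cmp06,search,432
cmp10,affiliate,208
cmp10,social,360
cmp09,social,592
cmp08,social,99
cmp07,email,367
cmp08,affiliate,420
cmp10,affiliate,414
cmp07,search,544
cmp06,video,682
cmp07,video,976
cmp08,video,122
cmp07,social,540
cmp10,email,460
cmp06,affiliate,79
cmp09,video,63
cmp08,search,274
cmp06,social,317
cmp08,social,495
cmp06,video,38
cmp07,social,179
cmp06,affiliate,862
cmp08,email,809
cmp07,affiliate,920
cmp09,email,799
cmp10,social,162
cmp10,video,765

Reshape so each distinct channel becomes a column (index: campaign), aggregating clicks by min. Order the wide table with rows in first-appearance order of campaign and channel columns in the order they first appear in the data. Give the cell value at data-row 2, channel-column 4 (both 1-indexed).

With rows in first-appearance order of campaign, row 2 is campaign=cmp07. channel columns in first-appearance order: search, social, email, affiliate, video; column 4 is affiliate.
Long rows with campaign=cmp07, channel=affiliate: min(286, 920) = 286.

286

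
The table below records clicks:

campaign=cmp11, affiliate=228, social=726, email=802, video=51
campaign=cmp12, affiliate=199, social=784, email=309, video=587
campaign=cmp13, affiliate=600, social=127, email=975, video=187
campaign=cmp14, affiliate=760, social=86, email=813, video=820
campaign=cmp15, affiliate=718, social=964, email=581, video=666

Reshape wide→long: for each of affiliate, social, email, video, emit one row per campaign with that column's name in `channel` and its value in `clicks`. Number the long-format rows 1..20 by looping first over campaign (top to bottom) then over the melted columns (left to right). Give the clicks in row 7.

20 rows total (5 × 4). Row 7: index ⌊(7-1)/4⌋ = 1 into campaign → cmp12; (7-1) mod 4 = 2 into the melted columns → email.
So row 7 is (cmp12, email, 309); clicks = 309.

309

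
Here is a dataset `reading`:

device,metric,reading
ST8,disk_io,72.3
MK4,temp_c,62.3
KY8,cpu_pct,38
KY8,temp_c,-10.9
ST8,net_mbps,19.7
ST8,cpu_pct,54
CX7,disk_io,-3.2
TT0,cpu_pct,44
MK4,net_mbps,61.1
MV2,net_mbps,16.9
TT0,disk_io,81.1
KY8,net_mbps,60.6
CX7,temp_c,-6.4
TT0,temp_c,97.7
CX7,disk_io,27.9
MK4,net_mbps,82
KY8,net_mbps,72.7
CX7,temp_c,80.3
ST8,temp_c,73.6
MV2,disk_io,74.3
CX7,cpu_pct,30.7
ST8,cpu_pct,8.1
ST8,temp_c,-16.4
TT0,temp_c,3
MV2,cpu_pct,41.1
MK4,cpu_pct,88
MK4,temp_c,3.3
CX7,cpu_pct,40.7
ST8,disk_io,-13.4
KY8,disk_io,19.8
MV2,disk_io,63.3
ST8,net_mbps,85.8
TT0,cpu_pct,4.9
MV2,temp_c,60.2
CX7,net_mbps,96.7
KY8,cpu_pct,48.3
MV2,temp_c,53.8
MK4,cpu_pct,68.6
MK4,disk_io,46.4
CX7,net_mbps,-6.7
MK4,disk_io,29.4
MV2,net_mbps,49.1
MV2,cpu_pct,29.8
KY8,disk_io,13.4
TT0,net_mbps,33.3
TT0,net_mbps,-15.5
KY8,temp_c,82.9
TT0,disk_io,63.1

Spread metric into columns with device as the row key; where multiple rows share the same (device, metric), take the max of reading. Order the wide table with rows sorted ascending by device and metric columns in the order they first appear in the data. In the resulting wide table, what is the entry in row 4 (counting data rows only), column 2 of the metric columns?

60.2

With rows sorted ascending by device, row 4 is device=MV2. metric columns in first-appearance order: disk_io, temp_c, cpu_pct, net_mbps; column 2 is temp_c.
Long rows with device=MV2, metric=temp_c: max(60.2, 53.8) = 60.2.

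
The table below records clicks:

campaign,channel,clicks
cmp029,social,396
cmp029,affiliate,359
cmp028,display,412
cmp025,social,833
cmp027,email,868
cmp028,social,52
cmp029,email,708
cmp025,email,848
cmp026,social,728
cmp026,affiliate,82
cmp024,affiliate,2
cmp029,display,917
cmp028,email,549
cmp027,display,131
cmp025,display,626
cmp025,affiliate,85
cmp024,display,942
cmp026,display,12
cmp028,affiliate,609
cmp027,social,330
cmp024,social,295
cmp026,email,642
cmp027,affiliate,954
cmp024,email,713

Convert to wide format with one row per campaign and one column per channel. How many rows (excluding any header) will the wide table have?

6

6 distinct campaign values → 6 rows.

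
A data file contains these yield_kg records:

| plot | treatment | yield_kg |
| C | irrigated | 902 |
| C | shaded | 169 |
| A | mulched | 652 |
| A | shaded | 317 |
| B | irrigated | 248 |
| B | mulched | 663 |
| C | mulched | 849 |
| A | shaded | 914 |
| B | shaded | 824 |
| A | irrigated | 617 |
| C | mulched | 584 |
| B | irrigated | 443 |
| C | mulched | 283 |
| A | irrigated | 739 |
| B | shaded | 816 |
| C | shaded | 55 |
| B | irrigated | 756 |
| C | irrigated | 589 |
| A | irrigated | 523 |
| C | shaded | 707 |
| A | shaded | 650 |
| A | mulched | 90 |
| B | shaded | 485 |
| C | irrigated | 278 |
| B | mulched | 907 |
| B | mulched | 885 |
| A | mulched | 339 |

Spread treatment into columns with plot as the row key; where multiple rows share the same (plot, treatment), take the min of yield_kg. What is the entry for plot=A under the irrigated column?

523

Rows with plot=A and treatment=irrigated: yield_kg values are 617, 739, 523.
min(617, 739, 523) = 523.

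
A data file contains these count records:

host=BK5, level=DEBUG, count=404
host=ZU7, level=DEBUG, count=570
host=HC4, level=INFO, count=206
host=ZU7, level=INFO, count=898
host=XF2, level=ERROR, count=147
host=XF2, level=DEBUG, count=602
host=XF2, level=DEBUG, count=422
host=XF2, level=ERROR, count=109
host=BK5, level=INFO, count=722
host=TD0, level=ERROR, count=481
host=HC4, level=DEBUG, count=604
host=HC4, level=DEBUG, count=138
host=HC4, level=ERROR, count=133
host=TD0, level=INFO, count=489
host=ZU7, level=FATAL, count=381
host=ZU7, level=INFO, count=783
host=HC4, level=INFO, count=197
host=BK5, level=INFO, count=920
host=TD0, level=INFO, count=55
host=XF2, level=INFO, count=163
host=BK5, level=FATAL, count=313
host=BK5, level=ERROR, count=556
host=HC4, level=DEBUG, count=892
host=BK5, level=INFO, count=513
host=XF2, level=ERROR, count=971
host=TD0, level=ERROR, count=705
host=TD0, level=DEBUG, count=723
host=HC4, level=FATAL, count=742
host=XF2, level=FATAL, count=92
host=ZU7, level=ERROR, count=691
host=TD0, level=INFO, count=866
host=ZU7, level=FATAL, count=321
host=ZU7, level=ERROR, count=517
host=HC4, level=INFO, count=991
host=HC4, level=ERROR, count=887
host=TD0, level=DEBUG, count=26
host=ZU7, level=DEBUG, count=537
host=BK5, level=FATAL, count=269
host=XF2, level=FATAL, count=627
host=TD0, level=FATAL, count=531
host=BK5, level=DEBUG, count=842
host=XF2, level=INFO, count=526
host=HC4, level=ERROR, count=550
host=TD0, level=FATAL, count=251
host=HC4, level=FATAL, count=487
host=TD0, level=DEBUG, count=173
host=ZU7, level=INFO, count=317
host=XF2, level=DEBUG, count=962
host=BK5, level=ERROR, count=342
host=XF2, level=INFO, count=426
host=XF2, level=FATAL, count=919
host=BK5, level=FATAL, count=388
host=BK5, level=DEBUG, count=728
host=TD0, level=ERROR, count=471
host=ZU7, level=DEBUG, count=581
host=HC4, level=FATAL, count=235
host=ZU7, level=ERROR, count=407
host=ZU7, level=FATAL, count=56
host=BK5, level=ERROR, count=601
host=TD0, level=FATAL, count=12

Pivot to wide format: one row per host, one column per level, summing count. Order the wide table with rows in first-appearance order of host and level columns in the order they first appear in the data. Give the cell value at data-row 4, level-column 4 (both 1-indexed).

1638

With rows in first-appearance order of host, row 4 is host=XF2. level columns in first-appearance order: DEBUG, INFO, ERROR, FATAL; column 4 is FATAL.
Long rows with host=XF2, level=FATAL: 92 + 627 + 919 = 1638.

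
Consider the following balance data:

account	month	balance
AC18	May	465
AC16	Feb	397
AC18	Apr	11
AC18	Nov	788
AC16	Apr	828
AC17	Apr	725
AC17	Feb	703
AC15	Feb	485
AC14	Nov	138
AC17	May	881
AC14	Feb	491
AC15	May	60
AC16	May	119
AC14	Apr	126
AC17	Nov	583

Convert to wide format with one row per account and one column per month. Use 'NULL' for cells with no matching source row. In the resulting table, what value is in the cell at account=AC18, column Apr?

11

The long row with account=AC18, month=Apr has balance=11.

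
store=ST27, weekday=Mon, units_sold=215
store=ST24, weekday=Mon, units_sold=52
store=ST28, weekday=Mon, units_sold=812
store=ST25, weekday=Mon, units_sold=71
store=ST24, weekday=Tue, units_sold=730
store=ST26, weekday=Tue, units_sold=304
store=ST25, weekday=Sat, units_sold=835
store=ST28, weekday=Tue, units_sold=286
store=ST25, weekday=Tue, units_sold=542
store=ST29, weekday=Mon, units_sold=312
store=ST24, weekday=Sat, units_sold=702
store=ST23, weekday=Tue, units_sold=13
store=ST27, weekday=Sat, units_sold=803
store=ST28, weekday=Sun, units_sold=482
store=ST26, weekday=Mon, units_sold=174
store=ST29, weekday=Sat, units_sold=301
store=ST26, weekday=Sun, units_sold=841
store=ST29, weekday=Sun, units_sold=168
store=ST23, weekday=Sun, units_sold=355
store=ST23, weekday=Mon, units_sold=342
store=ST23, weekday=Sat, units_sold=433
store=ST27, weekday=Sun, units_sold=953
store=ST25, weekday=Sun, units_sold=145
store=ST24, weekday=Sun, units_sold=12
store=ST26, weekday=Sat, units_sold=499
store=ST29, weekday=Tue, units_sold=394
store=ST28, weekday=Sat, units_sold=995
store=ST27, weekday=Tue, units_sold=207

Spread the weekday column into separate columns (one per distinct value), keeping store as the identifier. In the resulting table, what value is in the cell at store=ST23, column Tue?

13

Wide layout: rows indexed by store, columns are the 4 distinct weekday values (Mon, Tue, Sat, Sun).
Cell (store=ST23, weekday=Tue) draws from the long row where store=ST23 and weekday=Tue, which has units_sold=13.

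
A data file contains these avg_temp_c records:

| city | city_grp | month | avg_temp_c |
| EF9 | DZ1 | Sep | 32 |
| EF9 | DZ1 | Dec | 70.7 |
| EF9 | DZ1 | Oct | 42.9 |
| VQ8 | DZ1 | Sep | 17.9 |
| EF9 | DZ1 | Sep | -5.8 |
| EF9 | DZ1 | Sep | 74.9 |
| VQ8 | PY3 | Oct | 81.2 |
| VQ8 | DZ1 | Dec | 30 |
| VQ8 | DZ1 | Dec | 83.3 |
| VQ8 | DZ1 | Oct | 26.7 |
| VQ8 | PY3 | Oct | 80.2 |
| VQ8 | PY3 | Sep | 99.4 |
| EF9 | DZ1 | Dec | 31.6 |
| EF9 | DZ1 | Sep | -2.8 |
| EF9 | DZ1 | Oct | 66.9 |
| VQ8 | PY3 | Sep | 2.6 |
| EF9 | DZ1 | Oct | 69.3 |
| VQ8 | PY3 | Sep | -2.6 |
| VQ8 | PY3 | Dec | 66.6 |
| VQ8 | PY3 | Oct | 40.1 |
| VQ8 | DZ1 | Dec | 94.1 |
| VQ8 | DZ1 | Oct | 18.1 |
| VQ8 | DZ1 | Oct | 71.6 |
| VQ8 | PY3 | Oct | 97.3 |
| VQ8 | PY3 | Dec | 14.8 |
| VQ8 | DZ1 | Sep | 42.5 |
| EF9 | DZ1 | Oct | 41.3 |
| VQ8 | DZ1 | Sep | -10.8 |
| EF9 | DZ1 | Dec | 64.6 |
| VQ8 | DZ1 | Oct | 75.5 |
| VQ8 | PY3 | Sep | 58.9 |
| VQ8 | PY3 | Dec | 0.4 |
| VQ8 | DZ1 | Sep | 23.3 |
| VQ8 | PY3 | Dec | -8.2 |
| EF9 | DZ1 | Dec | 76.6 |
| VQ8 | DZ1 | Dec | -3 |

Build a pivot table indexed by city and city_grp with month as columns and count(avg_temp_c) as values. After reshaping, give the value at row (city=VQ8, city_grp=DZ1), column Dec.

Rows with city=VQ8, city_grp=DZ1 and month=Dec: avg_temp_c values are 30, 83.3, 94.1, -3.
4 rows match — count = 4.

4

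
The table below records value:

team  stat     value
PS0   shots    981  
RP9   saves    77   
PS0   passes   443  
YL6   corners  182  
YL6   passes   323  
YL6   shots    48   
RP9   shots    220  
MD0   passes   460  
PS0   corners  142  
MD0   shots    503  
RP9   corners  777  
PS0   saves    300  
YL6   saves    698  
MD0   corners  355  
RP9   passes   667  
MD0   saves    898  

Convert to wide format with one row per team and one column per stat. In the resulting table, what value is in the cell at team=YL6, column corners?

Wide layout: rows indexed by team, columns are the 4 distinct stat values (shots, saves, passes, corners).
Cell (team=YL6, stat=corners) draws from the long row where team=YL6 and stat=corners, which has value=182.

182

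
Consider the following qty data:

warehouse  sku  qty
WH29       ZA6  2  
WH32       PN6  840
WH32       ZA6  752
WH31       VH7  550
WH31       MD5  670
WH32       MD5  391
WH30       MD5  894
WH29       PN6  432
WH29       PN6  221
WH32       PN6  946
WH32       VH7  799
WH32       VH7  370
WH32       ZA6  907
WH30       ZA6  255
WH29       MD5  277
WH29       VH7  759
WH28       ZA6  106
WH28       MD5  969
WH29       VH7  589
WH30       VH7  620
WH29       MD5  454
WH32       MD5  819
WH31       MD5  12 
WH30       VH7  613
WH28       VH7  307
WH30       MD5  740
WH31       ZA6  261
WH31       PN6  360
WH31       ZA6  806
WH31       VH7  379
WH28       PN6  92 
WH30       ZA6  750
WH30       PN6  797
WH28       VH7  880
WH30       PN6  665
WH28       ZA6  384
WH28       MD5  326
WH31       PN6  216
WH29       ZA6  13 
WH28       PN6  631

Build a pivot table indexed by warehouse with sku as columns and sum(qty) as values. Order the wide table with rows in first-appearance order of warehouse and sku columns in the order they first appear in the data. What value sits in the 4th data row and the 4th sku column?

1634

With rows in first-appearance order of warehouse, row 4 is warehouse=WH30. sku columns in first-appearance order: ZA6, PN6, VH7, MD5; column 4 is MD5.
Long rows with warehouse=WH30, sku=MD5: 894 + 740 = 1634.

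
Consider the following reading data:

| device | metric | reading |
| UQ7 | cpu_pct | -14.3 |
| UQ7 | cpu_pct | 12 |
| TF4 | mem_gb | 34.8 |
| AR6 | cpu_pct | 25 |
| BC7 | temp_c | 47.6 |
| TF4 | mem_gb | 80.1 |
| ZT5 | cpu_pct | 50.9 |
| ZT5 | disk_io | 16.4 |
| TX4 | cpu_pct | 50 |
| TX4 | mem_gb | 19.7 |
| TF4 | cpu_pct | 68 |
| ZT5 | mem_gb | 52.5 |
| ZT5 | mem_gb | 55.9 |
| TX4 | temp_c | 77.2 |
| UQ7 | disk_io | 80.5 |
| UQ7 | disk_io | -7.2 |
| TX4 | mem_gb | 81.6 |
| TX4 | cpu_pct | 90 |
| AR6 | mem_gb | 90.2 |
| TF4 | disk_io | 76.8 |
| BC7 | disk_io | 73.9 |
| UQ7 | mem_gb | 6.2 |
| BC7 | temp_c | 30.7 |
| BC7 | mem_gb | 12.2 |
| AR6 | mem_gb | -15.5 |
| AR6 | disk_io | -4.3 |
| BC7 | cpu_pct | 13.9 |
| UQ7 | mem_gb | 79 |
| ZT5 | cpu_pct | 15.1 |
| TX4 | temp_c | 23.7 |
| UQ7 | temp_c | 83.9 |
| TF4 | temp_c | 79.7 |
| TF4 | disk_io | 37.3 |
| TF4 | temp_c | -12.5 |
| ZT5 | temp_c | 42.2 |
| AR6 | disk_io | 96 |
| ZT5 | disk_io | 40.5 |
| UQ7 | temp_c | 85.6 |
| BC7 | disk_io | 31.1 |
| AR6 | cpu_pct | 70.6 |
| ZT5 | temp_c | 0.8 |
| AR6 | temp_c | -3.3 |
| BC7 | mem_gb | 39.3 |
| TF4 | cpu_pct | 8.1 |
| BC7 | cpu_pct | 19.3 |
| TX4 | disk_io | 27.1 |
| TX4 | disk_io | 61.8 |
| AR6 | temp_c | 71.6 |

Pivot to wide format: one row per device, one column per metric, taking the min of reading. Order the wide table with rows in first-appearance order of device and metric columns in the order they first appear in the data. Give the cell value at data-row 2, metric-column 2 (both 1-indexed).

34.8

With rows in first-appearance order of device, row 2 is device=TF4. metric columns in first-appearance order: cpu_pct, mem_gb, temp_c, disk_io; column 2 is mem_gb.
Long rows with device=TF4, metric=mem_gb: min(34.8, 80.1) = 34.8.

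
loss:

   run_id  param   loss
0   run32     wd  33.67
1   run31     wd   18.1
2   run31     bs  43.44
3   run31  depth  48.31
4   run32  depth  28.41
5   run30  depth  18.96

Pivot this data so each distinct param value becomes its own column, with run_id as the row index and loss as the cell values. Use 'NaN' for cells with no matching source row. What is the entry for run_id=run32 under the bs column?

NaN

No long-format row has run_id=run32 and param=bs, so the cell is NaN.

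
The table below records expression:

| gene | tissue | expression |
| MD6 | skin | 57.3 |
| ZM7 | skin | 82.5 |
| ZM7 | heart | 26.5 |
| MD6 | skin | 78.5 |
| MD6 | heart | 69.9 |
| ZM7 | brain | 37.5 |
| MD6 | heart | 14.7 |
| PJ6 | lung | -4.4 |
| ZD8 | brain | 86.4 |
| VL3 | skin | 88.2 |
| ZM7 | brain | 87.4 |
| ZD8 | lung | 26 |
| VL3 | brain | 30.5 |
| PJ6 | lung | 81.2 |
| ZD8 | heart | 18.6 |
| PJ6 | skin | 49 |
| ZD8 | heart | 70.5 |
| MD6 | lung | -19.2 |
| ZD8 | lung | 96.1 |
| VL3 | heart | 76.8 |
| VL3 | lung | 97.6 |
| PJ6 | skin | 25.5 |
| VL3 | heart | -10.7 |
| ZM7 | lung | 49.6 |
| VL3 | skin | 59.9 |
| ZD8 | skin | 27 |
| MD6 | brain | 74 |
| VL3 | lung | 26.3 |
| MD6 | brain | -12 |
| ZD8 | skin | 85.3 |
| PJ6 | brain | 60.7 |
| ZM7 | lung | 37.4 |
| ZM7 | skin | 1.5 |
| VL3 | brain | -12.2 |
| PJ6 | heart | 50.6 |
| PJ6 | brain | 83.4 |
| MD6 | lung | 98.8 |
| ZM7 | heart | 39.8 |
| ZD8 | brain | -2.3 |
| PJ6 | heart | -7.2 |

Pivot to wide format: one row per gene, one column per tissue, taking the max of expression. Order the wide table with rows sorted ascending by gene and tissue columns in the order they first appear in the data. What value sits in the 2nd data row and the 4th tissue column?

With rows sorted ascending by gene, row 2 is gene=PJ6. tissue columns in first-appearance order: skin, heart, brain, lung; column 4 is lung.
Long rows with gene=PJ6, tissue=lung: max(-4.4, 81.2) = 81.2.

81.2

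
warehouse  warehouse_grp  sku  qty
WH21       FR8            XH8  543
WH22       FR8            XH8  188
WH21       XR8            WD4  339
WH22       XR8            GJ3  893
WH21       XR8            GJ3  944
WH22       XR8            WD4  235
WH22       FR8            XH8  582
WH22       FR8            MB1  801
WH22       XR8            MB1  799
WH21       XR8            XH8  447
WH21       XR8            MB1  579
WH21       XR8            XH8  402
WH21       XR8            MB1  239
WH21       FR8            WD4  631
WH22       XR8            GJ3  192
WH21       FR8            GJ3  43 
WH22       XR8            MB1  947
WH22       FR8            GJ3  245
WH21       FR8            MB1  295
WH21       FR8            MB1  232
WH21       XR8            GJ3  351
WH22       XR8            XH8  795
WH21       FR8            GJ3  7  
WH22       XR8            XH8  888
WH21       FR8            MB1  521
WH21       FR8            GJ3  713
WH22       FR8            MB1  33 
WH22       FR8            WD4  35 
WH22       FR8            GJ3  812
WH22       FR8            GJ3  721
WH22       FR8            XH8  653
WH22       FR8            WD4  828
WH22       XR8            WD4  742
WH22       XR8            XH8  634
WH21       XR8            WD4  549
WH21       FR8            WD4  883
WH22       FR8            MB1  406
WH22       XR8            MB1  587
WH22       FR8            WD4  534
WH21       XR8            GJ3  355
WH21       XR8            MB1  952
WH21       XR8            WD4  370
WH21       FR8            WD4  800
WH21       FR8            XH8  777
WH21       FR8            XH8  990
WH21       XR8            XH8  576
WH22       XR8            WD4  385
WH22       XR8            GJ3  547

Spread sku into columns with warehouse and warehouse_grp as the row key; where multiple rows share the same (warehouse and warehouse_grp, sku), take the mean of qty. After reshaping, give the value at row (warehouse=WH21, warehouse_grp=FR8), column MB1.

Rows with warehouse=WH21, warehouse_grp=FR8 and sku=MB1: qty values are 295, 232, 521.
(295 + 232 + 521) / 3 = 349.33.

349.33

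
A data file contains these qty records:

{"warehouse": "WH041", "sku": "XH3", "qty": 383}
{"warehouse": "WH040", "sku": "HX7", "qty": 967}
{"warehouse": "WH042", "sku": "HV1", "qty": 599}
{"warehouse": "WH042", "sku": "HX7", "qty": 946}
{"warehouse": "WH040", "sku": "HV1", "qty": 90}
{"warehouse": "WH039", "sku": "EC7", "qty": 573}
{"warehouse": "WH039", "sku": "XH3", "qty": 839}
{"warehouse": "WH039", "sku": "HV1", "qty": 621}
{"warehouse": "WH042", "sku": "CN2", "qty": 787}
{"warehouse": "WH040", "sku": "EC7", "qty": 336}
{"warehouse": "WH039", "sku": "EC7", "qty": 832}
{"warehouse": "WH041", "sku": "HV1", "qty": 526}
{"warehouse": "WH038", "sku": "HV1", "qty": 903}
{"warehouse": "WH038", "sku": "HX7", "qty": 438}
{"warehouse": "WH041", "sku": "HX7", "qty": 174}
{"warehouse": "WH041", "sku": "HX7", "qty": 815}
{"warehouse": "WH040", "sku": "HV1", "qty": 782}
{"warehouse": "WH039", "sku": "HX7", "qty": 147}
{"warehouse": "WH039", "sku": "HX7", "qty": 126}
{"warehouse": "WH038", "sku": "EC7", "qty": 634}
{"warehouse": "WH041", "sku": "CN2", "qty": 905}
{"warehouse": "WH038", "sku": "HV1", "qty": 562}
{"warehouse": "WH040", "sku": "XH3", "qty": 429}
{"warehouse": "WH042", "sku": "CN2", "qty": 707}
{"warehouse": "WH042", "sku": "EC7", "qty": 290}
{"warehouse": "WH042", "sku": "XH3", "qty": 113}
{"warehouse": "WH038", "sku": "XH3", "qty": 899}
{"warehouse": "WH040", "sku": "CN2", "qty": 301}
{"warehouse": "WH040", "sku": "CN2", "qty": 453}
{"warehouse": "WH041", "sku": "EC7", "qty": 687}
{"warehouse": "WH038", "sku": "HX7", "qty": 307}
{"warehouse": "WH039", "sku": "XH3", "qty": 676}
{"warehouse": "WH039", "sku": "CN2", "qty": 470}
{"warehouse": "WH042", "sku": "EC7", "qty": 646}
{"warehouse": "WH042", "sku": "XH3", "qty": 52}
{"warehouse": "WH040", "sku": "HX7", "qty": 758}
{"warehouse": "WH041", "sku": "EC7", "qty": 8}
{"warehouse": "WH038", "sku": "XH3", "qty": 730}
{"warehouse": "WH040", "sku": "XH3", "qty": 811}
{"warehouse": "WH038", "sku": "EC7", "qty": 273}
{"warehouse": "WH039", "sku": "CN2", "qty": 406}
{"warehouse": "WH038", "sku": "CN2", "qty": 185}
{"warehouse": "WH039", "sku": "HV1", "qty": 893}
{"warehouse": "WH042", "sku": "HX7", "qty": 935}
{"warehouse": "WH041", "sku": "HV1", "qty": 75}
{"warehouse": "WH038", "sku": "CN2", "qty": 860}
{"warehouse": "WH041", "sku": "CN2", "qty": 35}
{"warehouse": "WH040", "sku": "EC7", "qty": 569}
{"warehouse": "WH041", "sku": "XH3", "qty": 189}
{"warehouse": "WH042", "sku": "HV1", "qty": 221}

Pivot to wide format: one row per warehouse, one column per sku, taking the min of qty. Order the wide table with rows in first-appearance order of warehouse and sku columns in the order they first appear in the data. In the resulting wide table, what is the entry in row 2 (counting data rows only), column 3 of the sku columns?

90

With rows in first-appearance order of warehouse, row 2 is warehouse=WH040. sku columns in first-appearance order: XH3, HX7, HV1, EC7, CN2; column 3 is HV1.
Long rows with warehouse=WH040, sku=HV1: min(90, 782) = 90.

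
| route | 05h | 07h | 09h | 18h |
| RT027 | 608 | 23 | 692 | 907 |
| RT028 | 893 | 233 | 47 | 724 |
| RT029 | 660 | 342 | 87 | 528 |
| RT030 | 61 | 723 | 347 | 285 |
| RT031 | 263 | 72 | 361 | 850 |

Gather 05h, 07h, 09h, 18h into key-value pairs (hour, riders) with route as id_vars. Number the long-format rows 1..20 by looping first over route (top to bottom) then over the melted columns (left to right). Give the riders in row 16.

20 rows total (5 × 4). Row 16: index ⌊(16-1)/4⌋ = 3 into route → RT030; (16-1) mod 4 = 3 into the melted columns → 18h.
So row 16 is (RT030, 18h, 285); riders = 285.

285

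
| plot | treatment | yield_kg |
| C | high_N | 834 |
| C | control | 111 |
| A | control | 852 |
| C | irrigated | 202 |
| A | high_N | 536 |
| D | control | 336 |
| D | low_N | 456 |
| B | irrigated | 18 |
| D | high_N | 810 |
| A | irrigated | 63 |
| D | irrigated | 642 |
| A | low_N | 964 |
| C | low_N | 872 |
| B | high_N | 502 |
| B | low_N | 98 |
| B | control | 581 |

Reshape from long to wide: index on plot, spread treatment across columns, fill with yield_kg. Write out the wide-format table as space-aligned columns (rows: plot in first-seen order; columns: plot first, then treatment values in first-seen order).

plot  high_N  control  irrigated  low_N
C     834     111      202        872  
A     536     852      63         964  
D     810     336      642        456  
B     502     581      18         98   

Columns: plot plus the 4 distinct treatment values (high_N, control, irrigated, low_N).
For example, row C column high_N takes yield_kg=834 from the long row (C, high_N).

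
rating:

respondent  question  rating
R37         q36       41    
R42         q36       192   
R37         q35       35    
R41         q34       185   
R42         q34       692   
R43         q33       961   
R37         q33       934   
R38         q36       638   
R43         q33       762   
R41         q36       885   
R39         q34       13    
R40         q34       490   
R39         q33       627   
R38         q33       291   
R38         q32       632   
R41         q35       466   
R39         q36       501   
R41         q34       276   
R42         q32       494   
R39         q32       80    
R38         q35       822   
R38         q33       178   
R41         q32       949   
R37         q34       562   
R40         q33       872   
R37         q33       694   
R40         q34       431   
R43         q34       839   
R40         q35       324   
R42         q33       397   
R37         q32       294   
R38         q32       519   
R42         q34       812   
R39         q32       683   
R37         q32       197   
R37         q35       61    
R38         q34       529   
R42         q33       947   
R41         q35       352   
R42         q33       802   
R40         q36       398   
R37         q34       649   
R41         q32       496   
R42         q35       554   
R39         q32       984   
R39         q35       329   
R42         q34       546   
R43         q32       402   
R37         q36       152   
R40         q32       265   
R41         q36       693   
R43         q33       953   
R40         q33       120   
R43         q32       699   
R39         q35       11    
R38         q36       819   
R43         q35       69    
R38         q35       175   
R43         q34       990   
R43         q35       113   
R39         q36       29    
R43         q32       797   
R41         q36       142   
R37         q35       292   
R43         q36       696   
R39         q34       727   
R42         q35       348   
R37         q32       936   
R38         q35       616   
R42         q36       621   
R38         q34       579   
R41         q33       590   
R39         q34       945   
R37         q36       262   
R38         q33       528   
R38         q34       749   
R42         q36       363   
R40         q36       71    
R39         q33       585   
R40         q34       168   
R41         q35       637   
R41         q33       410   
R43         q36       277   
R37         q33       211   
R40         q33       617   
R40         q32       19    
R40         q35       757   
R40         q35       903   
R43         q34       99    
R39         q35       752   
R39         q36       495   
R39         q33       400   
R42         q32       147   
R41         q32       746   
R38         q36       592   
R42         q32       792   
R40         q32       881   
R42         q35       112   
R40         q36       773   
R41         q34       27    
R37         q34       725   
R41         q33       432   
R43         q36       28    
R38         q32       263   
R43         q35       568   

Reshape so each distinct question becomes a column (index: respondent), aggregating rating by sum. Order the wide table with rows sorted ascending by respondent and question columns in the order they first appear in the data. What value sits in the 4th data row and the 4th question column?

1609

With rows sorted ascending by respondent, row 4 is respondent=R40. question columns in first-appearance order: q36, q35, q34, q33, q32; column 4 is q33.
Long rows with respondent=R40, question=q33: 872 + 120 + 617 = 1609.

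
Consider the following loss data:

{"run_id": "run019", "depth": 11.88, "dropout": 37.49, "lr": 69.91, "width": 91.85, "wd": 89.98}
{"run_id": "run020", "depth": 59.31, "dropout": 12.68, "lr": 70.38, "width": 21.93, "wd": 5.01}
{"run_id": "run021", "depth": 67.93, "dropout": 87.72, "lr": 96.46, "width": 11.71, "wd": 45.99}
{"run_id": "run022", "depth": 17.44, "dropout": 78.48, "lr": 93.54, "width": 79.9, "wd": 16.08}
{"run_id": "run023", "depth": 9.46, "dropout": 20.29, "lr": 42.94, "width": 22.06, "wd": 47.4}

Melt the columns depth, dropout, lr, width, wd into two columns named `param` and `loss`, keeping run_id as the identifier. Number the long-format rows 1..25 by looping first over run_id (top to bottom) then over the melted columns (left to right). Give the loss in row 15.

45.99

25 rows total (5 × 5). Row 15: index ⌊(15-1)/5⌋ = 2 into run_id → run021; (15-1) mod 5 = 4 into the melted columns → wd.
So row 15 is (run021, wd, 45.99); loss = 45.99.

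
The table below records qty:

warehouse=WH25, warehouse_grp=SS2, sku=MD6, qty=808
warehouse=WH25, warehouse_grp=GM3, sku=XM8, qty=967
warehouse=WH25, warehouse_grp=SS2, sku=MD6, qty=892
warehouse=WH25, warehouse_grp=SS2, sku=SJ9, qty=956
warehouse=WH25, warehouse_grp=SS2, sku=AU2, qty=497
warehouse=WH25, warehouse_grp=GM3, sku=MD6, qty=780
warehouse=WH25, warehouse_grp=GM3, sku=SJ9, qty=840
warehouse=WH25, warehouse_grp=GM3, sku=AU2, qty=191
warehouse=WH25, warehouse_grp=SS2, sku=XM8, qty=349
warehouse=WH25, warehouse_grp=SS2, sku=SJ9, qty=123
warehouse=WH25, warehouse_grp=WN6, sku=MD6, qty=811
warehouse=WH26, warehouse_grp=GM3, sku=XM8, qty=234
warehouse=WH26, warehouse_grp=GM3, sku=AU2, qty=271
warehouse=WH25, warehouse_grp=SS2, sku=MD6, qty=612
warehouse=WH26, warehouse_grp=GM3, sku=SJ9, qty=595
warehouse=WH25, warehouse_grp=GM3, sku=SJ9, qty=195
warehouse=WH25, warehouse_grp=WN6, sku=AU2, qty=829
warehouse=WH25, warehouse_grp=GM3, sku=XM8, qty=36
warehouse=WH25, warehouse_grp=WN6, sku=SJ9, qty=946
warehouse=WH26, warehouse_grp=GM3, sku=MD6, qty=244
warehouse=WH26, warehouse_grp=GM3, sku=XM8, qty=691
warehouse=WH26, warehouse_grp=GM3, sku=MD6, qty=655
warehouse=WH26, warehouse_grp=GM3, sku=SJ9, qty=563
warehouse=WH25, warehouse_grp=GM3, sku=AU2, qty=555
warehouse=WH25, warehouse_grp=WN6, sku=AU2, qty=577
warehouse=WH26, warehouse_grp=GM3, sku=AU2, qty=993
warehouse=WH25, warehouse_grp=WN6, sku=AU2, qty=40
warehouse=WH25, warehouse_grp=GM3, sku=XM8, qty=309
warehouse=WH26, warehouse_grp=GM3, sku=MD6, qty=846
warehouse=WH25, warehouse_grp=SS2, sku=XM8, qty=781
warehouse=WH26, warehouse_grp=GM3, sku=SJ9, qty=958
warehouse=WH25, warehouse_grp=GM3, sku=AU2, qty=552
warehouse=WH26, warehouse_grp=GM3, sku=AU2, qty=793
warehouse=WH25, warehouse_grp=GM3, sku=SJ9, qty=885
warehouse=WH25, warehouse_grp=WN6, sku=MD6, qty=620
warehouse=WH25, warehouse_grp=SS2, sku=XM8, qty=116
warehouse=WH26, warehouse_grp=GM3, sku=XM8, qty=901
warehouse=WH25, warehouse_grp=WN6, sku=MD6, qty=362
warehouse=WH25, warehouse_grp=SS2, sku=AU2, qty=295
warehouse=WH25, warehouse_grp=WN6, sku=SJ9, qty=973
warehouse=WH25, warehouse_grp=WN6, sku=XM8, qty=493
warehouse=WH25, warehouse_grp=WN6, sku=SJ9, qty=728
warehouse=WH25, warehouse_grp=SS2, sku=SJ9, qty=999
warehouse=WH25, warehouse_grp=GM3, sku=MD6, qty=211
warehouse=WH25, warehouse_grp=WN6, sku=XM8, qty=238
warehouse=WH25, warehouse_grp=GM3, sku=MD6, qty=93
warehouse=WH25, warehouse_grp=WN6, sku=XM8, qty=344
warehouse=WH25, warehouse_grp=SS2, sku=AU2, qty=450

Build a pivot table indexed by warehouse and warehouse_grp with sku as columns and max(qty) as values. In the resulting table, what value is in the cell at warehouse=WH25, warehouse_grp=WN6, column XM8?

493

Rows with warehouse=WH25, warehouse_grp=WN6 and sku=XM8: qty values are 493, 238, 344.
max(493, 238, 344) = 493.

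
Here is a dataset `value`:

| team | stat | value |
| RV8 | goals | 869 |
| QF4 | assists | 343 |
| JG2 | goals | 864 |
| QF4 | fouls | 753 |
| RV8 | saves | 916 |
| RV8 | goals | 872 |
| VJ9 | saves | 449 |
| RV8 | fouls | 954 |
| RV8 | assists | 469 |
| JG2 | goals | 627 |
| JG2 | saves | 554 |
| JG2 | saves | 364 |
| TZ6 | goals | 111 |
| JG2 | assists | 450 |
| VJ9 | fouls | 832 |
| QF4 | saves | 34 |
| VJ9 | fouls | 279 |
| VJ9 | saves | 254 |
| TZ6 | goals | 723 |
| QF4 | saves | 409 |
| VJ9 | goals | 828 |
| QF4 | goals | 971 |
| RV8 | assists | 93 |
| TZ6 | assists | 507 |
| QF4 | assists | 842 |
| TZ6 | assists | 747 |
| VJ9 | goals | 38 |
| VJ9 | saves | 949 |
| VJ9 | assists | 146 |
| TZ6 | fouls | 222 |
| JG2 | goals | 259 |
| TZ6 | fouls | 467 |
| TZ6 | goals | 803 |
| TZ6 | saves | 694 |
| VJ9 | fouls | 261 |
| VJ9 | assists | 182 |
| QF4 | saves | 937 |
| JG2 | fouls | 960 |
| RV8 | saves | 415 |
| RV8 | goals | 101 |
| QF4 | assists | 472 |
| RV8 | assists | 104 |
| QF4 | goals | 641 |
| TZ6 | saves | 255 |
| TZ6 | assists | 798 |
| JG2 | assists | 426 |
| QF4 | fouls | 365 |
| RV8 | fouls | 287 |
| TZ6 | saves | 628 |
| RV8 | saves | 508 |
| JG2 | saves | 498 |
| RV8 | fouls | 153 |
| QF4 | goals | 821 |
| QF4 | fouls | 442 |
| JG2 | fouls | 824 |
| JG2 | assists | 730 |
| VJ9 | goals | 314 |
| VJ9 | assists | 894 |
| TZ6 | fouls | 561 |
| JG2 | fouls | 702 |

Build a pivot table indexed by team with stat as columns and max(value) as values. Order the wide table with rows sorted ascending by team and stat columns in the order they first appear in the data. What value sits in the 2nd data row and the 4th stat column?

With rows sorted ascending by team, row 2 is team=QF4. stat columns in first-appearance order: goals, assists, fouls, saves; column 4 is saves.
Long rows with team=QF4, stat=saves: max(34, 409, 937) = 937.

937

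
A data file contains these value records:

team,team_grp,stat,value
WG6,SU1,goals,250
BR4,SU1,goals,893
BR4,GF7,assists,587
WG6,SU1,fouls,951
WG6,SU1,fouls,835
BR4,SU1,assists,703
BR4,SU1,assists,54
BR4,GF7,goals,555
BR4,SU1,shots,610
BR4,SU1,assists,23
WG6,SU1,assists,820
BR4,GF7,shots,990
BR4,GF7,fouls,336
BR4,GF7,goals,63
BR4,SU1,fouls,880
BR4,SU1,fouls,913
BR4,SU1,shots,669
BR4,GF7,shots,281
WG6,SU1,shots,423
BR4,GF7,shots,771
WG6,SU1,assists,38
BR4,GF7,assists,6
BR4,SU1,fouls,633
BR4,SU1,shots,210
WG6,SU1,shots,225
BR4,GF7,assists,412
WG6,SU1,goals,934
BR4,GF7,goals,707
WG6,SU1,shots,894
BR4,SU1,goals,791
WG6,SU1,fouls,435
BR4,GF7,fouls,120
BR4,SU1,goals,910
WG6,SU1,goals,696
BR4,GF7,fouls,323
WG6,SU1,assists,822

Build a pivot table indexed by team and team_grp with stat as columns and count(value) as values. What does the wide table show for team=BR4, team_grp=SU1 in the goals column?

3

Rows with team=BR4, team_grp=SU1 and stat=goals: value values are 893, 791, 910.
3 rows match — count = 3.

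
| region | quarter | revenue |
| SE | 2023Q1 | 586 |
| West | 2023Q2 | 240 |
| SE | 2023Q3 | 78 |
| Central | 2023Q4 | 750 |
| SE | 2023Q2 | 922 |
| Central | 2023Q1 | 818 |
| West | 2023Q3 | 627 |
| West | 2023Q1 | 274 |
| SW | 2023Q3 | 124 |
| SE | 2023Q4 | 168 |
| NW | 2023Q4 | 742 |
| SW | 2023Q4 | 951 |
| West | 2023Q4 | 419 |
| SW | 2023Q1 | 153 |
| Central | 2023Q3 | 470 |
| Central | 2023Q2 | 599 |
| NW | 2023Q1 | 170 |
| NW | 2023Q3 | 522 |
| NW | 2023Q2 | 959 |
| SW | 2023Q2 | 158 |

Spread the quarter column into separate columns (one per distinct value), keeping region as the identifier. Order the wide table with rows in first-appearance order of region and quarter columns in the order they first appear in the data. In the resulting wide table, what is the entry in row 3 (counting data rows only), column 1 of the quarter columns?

With rows in first-appearance order of region, row 3 is region=Central. quarter columns in first-appearance order: 2023Q1, 2023Q2, 2023Q3, 2023Q4; column 1 is 2023Q1.
Long rows with region=Central, quarter=2023Q1: revenue = 818.

818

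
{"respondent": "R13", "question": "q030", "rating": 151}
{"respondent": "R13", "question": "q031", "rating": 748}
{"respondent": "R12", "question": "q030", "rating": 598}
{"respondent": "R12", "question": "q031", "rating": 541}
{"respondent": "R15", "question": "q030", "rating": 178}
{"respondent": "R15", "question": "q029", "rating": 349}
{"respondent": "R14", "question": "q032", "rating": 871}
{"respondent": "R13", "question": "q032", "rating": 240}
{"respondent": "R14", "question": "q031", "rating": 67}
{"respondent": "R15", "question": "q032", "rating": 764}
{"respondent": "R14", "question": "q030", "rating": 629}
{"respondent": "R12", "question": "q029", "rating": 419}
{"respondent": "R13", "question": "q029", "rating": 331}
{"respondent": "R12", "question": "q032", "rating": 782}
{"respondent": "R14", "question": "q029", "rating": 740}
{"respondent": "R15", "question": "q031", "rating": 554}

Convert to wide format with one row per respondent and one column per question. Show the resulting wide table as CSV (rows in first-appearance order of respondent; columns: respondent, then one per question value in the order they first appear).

respondent,q030,q031,q029,q032
R13,151,748,331,240
R12,598,541,419,782
R15,178,554,349,764
R14,629,67,740,871

Columns: respondent plus the 4 distinct question values (q030, q031, q029, q032).
For example, row R13 column q030 takes rating=151 from the long row (R13, q030).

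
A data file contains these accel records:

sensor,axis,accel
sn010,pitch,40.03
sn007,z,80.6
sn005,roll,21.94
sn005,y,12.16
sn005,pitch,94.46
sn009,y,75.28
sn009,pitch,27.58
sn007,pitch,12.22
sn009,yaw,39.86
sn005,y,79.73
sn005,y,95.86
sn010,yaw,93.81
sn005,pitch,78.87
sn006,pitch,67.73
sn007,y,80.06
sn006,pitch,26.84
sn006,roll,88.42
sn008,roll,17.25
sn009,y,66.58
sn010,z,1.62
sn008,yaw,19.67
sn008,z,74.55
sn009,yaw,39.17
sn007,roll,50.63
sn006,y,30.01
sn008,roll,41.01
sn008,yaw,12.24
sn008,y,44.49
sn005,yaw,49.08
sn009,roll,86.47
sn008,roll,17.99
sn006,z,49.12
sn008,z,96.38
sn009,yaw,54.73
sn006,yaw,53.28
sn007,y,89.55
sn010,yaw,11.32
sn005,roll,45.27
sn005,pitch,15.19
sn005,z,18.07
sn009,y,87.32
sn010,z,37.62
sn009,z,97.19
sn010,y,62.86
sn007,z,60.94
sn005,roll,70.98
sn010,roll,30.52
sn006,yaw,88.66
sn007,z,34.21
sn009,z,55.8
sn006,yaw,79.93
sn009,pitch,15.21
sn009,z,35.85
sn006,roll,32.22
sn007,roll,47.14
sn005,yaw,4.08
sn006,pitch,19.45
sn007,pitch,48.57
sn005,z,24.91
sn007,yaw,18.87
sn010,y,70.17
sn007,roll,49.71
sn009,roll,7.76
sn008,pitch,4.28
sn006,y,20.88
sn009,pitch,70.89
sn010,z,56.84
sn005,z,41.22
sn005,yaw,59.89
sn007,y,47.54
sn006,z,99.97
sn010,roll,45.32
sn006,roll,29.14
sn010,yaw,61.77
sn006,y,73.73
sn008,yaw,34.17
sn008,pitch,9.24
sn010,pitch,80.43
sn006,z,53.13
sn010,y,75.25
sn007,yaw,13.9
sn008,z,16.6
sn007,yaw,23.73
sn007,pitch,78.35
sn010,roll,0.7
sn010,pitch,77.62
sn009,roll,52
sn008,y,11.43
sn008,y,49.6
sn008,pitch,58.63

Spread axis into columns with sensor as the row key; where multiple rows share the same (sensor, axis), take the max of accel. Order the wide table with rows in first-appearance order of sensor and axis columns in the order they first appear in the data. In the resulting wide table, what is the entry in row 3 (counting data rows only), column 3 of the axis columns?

70.98

With rows in first-appearance order of sensor, row 3 is sensor=sn005. axis columns in first-appearance order: pitch, z, roll, y, yaw; column 3 is roll.
Long rows with sensor=sn005, axis=roll: max(21.94, 45.27, 70.98) = 70.98.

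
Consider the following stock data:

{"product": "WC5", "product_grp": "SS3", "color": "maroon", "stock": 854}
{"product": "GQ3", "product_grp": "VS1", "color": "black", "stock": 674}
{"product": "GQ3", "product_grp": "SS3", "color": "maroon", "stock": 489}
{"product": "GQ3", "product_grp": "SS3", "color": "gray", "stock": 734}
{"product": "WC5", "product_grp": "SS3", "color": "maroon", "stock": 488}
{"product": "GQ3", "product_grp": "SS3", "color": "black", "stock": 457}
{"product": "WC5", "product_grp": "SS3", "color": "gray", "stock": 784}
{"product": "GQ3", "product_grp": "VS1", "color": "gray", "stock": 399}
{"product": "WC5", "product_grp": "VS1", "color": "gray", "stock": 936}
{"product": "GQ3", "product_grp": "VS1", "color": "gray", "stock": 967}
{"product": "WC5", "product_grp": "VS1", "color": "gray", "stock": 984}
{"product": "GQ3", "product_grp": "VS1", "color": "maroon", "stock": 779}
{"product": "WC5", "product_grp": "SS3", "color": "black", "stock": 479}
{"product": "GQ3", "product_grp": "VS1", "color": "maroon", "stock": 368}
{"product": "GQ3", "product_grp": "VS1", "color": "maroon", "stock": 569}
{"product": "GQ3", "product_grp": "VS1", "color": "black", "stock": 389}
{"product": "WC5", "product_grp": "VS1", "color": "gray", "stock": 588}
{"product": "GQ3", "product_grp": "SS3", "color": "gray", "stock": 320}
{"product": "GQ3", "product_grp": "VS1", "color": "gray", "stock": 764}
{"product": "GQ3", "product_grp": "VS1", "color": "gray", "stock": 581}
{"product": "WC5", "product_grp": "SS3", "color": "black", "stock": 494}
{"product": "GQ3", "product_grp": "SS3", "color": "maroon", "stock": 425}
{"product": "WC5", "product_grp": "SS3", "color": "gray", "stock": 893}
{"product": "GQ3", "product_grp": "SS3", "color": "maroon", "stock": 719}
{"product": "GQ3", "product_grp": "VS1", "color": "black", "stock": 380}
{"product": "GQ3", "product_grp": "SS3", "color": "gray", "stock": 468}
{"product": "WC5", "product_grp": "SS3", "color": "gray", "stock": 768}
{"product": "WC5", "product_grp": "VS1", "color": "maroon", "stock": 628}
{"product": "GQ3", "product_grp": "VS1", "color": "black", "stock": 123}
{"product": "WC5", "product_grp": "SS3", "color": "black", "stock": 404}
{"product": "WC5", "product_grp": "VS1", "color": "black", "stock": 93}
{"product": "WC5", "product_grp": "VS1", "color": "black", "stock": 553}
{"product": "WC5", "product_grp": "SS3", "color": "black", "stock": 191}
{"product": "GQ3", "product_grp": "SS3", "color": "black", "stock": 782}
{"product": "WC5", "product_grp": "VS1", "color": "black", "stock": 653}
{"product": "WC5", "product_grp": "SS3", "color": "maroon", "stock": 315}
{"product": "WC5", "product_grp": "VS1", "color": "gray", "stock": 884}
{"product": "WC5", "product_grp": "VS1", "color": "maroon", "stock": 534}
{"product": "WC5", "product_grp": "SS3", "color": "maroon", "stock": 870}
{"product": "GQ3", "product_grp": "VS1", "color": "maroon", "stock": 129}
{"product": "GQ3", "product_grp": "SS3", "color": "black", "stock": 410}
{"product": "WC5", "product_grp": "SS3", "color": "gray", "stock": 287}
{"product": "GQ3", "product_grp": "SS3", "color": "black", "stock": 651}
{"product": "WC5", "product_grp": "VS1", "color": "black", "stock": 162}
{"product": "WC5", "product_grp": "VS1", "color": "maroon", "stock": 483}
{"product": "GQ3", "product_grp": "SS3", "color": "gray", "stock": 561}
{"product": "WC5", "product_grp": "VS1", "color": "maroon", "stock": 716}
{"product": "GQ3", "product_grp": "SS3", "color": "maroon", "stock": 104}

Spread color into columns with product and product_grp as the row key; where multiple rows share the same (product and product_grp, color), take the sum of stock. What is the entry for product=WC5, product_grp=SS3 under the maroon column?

2527

Rows with product=WC5, product_grp=SS3 and color=maroon: stock values are 854, 488, 315, 870.
854 + 488 + 315 + 870 = 2527.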